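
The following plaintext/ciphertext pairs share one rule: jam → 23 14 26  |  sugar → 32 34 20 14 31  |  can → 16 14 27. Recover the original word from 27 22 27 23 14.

ninja

j is letter #10 and maps to 23: an offset of 13. Letters become their 1-based position plus 13 (so a→14, b→15, …).
Reversing it on 27 22 27 23 14: 27→(27−13)÷1=14=n, 22→(22−13)÷1=9=i, 27→(27−13)÷1=14=n, 23→(23−13)÷1=10=j, 14→(14−13)÷1=1=a.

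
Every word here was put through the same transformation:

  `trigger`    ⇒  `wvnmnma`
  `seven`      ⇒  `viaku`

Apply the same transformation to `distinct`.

gmxzpvld

Letter i (0-indexed) is shifted by i+3, so successive shifts are 3, 4, 5, ….
For distinct: d+3=g, i+4=m, s+5=x, t+6=z, i+7=p, n+8=v, c+9=l, t+10=d.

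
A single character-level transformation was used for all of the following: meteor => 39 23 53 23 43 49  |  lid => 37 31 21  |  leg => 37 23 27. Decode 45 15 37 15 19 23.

m(#13)→39 and e(#5)→23: differences scale by 2, so n = 2·pos + 13. Each letter becomes 2×(its alphabet position, a=1..z=26) + 13.
Reversing it on 45 15 37 15 19 23: 45→(45−13)÷2=16=p, 15→(15−13)÷2=1=a, 37→(37−13)÷2=12=l, 15→(15−13)÷2=1=a, 19→(19−13)÷2=3=c, 23→(23−13)÷2=5=e.

palace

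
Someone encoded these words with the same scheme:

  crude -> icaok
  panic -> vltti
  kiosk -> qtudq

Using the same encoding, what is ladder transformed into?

It's a Vigenère-style cipher with numeric key [6,11]: position i shifts by key[i mod 2].
On ladder: l+6=r, a+11=l, d+6=j, d+11=o, e+6=k, r+11=c.

rljokc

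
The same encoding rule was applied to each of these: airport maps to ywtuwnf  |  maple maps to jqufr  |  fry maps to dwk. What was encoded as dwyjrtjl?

geometry

Two steps: reverse the string, then apply a Caesar shift of +5.
Reversing it on dwyjrtjl: shift back: d−5=y, w−5=r, y−5=t, j−5=e, r−5=m, t−5=o, j−5=e, l−5=g → yrtemoeg; then reverse → geometry.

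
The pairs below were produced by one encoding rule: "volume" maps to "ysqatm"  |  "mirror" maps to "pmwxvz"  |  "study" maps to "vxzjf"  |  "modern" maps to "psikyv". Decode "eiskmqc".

benefit

In volume: v→y is +3, o→s is +4, l→q is +5, u→a is +6 — the shift increases by 1 each position. Letter i (0-indexed) is shifted by i+3, so successive shifts are 3, 4, 5, ….
Reversing it on eiskmqc: e−3=b, i−4=e, s−5=n, k−6=e, m−7=f, q−8=i, c−9=t.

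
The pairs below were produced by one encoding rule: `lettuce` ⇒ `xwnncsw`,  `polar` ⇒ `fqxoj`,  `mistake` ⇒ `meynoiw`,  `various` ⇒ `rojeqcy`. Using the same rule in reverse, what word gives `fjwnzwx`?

l(11)→x(23) and e(4)→w(22) fit y≡15x+14 (mod 26); the inverse of 15 mod 26 is 7. Treating letters as 0–25, the rule is x ↦ 15x + 14 (mod 26).
Undoing it on fjwnzwx: f(5)→7·(5−14)≡15=p; j(9)→7·(9−14)≡17=r; w(22)→7·(22−14)≡4=e; n(13)→7·(13−14)≡19=t; z(25)→7·(25−14)≡25=z; w(22)→7·(22−14)≡4=e; x(23)→7·(23−14)≡11=l (all mod 26).

pretzel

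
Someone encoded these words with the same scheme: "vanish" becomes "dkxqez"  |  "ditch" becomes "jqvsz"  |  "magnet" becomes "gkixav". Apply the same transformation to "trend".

vnaxj

Each letter's alphabet position (a=0..z=25) is mapped through 17·x+10 mod 26 — an affine cipher.
On trend: t(19)→17·19+10≡21=v; r(17)→17·17+10≡13=n; e(4)→17·4+10≡0=a; n(13)→17·13+10≡23=x; d(3)→17·3+10≡9=j (all mod 26).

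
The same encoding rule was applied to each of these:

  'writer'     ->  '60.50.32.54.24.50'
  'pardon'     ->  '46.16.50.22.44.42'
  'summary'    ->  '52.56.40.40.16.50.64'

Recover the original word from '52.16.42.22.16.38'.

sandal

w(#23)→60 and r(#18)→50: differences scale by 2, so n = 2·pos + 14. The formula is n = 2×(alphabet index, a=1) + 14.
Decoding 52.16.42.22.16.38: 52→(52−14)÷2=19=s, 16→(16−14)÷2=1=a, 42→(42−14)÷2=14=n, 22→(22−14)÷2=4=d, 16→(16−14)÷2=1=a, 38→(38−14)÷2=12=l.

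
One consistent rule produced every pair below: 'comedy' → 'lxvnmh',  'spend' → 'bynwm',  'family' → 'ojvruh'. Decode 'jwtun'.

Compare letters: c→l is +9, o→x is +9, m→v is +9 — a constant shift. Every letter moves 9 places later in the alphabet, wrapping around z→a.
Decoding jwtun: j−9=a, w−9=n, t−9=k, u−9=l, n−9=e.

ankle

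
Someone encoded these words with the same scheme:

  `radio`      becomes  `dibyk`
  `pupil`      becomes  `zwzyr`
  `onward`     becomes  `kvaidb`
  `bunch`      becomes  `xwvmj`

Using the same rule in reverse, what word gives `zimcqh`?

packet

This is an affine cipher: with a=0,…,z=25, each position x becomes (15x+8) mod 26.
Decoding zimcqh: z(25)→7·(25−8)≡15=p; i(8)→7·(8−8)≡0=a; m(12)→7·(12−8)≡2=c; c(2)→7·(2−8)≡10=k; q(16)→7·(16−8)≡4=e; h(7)→7·(7−8)≡19=t (all mod 26).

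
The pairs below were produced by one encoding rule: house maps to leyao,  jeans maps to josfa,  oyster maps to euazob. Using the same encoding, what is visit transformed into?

xkakz

h(7)→l(11) and o(14)→e(4) fit y≡25x+18 (mod 26); the inverse of 25 mod 26 is 25. Each letter's alphabet position (a=0..z=25) is mapped through 25·x+18 mod 26 — an affine cipher.
Applying it to visit: v(21)→25·21+18≡23=x; i(8)→25·8+18≡10=k; s(18)→25·18+18≡0=a; i(8)→25·8+18≡10=k; t(19)→25·19+18≡25=z (all mod 26).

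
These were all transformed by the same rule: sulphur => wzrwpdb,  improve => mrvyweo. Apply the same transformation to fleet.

In sulphur: s→w is +4, u→z is +5, l→r is +6, p→w is +7 — the shift increases by 1 each position. Letter i (0-indexed) is shifted by i+4, so successive shifts are 4, 5, 6, ….
On fleet: f+4=j, l+5=q, e+6=k, e+7=l, t+8=b.

jqklb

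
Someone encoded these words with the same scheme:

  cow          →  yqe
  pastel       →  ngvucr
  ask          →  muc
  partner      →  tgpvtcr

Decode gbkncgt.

Two steps: reverse the string, then apply a Caesar shift of +2.
Reversing it on gbkncgt: shift back: g−2=e, b−2=z, k−2=i, n−2=l, c−2=a, g−2=e, t−2=r → ezilaer; then reverse → realize.

realize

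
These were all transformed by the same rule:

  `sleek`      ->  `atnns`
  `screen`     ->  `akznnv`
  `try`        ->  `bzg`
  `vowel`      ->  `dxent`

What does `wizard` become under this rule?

Vowels shift forward by 9 and consonants shift forward by 8.
For wizard: w(cons)+8=e, i(vowel)+9=r, z(cons)+8=h, a(vowel)+9=j, r(cons)+8=z, d(cons)+8=l.

erhjzl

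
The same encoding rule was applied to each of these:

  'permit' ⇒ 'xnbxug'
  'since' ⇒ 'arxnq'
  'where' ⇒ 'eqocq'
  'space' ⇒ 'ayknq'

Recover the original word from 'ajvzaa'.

saloon

In permit: p→x is +8, e→n is +9, r→b is +10, m→x is +11 — the shift increases by 1 each position. The shift increases by 1 at each position, starting from +8: 8, 9, 10, ….
Undoing it on ajvzaa: a−8=s, j−9=a, v−10=l, z−11=o, a−12=o, a−13=n.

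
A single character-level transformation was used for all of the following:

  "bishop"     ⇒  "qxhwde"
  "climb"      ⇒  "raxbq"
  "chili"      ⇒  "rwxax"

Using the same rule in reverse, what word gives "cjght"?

Compare letters: b→q is +15, i→x is +15, s→h is +15 — a constant shift. Every letter moves 15 places later in the alphabet, wrapping around z→a.
Reversing it on cjght: c−15=n, j−15=u, g−15=r, h−15=s, t−15=e.

nurse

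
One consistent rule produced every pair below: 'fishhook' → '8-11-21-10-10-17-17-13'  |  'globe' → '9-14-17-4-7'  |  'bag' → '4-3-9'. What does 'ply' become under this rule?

Letters become their 1-based position plus 2 (so a→3, b→4, …).
For ply: p=16→18, l=12→14, y=25→27.

18-14-27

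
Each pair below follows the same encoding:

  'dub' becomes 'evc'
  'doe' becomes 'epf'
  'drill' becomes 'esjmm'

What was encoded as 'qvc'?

pub

Compare letters: d→e is +1, u→v is +1, b→c is +1 — a constant shift. It's a constant shift of +1 (ROT1).
Decoding qvc: q−1=p, v−1=u, c−1=b.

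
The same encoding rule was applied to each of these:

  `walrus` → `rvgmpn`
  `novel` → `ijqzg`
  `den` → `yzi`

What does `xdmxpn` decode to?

Compare letters: w→r is +21, a→v is +21, l→g is +21 — a constant shift. Each letter is shifted forward by 21 in the alphabet (a Caesar shift of +21).
Reversing it on xdmxpn: x−21=c, d−21=i, m−21=r, x−21=c, p−21=u, n−21=s.

circus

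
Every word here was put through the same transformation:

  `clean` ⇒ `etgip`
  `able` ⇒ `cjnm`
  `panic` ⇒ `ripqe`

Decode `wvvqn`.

until

It's a Vigenère-style cipher with numeric key [2,8]: position i shifts by key[i mod 2].
Reversing it on wvvqn: w−2=u, v−8=n, v−2=t, q−8=i, n−2=l.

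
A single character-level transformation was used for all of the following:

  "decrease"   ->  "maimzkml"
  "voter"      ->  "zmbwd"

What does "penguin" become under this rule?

vqcovmx

The output letters match the input read backwards, each shifted +8: decrease reversed is esaerced. Two steps: reverse the string, then apply a Caesar shift of +8.
Applying it to penguin: reverse → niugnep; then shift: n+8=v, i+8=q, u+8=c, g+8=o, n+8=v, e+8=m, p+8=x.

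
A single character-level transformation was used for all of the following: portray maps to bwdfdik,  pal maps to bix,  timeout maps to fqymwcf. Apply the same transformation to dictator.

pqofifwd

The shift depends on letter class: consonant p→b is +12, but vowel o→w is +8. The rule splits by letter class: vowels +8, consonants +12.
On dictator: d(cons)+12=p, i(vowel)+8=q, c(cons)+12=o, t(cons)+12=f, a(vowel)+8=i, t(cons)+12=f, o(vowel)+8=w, r(cons)+12=d.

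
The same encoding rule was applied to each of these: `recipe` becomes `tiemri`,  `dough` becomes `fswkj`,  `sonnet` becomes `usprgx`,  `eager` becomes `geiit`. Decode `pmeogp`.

Shifts by position in recipe: pos 0: r→t (+2), pos 1: e→i (+4), pos 2: c→e (+2), pos 3: i→m (+4) — repeating every 2. It's a Vigenère-style cipher with numeric key [2,4]: position i shifts by key[i mod 2].
Decoding pmeogp: p−2=n, m−4=i, e−2=c, o−4=k, g−2=e, p−4=l.

nickel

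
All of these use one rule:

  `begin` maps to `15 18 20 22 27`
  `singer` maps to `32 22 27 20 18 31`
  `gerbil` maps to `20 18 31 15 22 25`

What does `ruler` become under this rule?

31 34 25 18 31

b is letter #2 and maps to 15: an offset of 13. The number is (letter's place in the alphabet, a=1) + 13.
On ruler: r=18→31, u=21→34, l=12→25, e=5→18, r=18→31.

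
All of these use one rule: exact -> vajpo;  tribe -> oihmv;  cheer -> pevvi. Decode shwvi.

e(4)→v(21) and x(23)→a(0) fit y≡3x+9 (mod 26); the inverse of 3 mod 26 is 9. Each letter's alphabet position (a=0..z=25) is mapped through 3·x+9 mod 26 — an affine cipher.
Undoing it on shwvi: s(18)→9·(18−9)≡3=d; h(7)→9·(7−9)≡8=i; w(22)→9·(22−9)≡13=n; v(21)→9·(21−9)≡4=e; i(8)→9·(8−9)≡17=r (all mod 26).

diner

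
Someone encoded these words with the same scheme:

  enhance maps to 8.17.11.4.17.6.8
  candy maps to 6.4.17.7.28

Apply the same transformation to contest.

e is letter #5 and maps to 8: an offset of 3. Each letter is replaced by its alphabet position (a=1..z=26) + 3.
Applying it to contest: c=3→6, o=15→18, n=14→17, t=20→23, e=5→8, s=19→22, t=20→23.

6.18.17.23.8.22.23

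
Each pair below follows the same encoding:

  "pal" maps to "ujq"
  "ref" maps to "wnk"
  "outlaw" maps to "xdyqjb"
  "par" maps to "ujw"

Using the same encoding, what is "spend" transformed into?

Two shifts are in play — +9 for a/e/i/o/u, +5 for every other letter.
For spend: s(cons)+5=x, p(cons)+5=u, e(vowel)+9=n, n(cons)+5=s, d(cons)+5=i.

xunsi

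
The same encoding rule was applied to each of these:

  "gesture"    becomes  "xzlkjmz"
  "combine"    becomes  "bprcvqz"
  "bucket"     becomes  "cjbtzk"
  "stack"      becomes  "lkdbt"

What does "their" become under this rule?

g(6)→x(23) and e(4)→z(25) fit y≡25x+3 (mod 26); the inverse of 25 mod 26 is 25. This is an affine cipher: with a=0,…,z=25, each position x becomes (25x+3) mod 26.
On their: t(19)→25·19+3≡10=k; h(7)→25·7+3≡22=w; e(4)→25·4+3≡25=z; i(8)→25·8+3≡21=v; r(17)→25·17+3≡12=m (all mod 26).

kwzvm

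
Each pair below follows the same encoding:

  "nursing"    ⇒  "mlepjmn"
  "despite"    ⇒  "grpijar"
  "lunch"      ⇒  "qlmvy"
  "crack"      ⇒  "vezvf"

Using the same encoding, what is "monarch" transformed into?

Treating letters as 0–25, the rule is x ↦ 11x + 25 (mod 26).
On monarch: m(12)→11·12+25≡1=b; o(14)→11·14+25≡23=x; n(13)→11·13+25≡12=m; a(0)→11·0+25≡25=z; r(17)→11·17+25≡4=e; c(2)→11·2+25≡21=v; h(7)→11·7+25≡24=y (all mod 26).

bxmzevy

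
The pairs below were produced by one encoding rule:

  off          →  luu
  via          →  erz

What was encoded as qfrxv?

Each pair mirrors across the alphabet (o↔l, f↔u, f↔u): positions sum to 25. Letters are reflected about the middle of the alphabet (position → 25−position): Atbash.
Undoing it on qfrxv: q↔j, f↔u, r↔i, x↔c, v↔e.

juice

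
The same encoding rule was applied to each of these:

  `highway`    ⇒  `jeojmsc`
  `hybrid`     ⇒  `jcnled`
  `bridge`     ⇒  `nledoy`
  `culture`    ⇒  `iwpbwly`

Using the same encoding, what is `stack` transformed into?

gbsiu

Treating letters as 0–25, the rule is x ↦ 21x + 18 (mod 26).
Applying it to stack: s(18)→21·18+18≡6=g; t(19)→21·19+18≡1=b; a(0)→21·0+18≡18=s; c(2)→21·2+18≡8=i; k(10)→21·10+18≡20=u (all mod 26).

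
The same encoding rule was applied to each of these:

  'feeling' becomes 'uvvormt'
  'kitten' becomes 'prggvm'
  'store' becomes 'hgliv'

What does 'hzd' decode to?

saw

Each pair mirrors across the alphabet (f↔u, e↔v, e↔v): positions sum to 25. Each letter is replaced by its mirror in the alphabet: a↔z, b↔y, c↔x, and so on (the Atbash cipher).
Undoing it on hzd: h↔s, z↔a, d↔w.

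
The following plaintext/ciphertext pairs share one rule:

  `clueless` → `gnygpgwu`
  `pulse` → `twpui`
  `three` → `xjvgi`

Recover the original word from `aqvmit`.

worker

Shifts by position in clueless: pos 0: c→g (+4), pos 1: l→n (+2), pos 2: u→y (+4), pos 3: e→g (+2) — repeating every 2. It's a Vigenère-style cipher with numeric key [4,2]: position i shifts by key[i mod 2].
Reversing it on aqvmit: a−4=w, q−2=o, v−4=r, m−2=k, i−4=e, t−2=r.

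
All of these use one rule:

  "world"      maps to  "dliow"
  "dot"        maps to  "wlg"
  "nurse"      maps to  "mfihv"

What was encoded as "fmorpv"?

unlike

Each pair mirrors across the alphabet (w↔d, o↔l, r↔i): positions sum to 25. This is the alphabet-reversal cipher (Atbash): a becomes z, b becomes y, etc.
Decoding fmorpv: f↔u, m↔n, o↔l, r↔i, p↔k, v↔e.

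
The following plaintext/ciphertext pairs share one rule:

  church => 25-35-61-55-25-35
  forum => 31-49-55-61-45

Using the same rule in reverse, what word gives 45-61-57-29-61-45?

museum

c(#3)→25 and h(#8)→35: differences scale by 2, so n = 2·pos + 19. Each letter becomes 2×(its alphabet position, a=1..z=26) + 19.
Undoing it on 45-61-57-29-61-45: 45→(45−19)÷2=13=m, 61→(61−19)÷2=21=u, 57→(57−19)÷2=19=s, 29→(29−19)÷2=5=e, 61→(61−19)÷2=21=u, 45→(45−19)÷2=13=m.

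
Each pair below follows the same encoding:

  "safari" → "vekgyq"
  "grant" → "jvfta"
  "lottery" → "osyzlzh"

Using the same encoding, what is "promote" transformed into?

Letter i (0-indexed) is shifted by i+3, so successive shifts are 3, 4, 5, ….
For promote: p+3=s, r+4=v, o+5=t, m+6=s, o+7=v, t+8=b, e+9=n.

svtsvbn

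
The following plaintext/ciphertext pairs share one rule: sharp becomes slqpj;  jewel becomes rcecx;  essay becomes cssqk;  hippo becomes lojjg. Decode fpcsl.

fresh

Each letter's alphabet position (a=0..z=25) is mapped through 3·x+16 mod 26 — an affine cipher.
Reversing it on fpcsl: f(5)→9·(5−16)≡5=f; p(15)→9·(15−16)≡17=r; c(2)→9·(2−16)≡4=e; s(18)→9·(18−16)≡18=s; l(11)→9·(11−16)≡7=h (all mod 26).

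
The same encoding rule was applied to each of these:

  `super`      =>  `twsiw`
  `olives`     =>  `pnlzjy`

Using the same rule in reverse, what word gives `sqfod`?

rocky

Each letter shifts forward by (position + 1), i.e. 1, 2, 3, … — the shift grows by one for each successive letter.
Undoing it on sqfod: s−1=r, q−2=o, f−3=c, o−4=k, d−5=y.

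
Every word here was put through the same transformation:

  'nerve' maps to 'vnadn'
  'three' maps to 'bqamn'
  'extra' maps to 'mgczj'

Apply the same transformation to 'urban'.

cakiw

Shifts by position in nerve: pos 0: n→v (+8), pos 1: e→n (+9), pos 2: r→a (+9), pos 3: v→d (+8), pos 4: e→n (+9) — repeating every 3. It's a Vigenère-style cipher with numeric key [8,9,9]: position i shifts by key[i mod 3].
On urban: u+8=c, r+9=a, b+9=k, a+8=i, n+9=w.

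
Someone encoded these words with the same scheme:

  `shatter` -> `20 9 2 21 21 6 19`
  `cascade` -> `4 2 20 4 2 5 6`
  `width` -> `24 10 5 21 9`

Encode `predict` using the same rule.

Each letter is replaced by its alphabet position (a=1..z=26) + 1.
On predict: p=16→17, r=18→19, e=5→6, d=4→5, i=9→10, c=3→4, t=20→21.

17 19 6 5 10 4 21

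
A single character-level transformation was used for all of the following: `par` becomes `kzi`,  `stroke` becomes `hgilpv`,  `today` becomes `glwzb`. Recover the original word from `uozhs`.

flash

Each pair mirrors across the alphabet (p↔k, a↔z, r↔i): positions sum to 25. Letters are reflected about the middle of the alphabet (position → 25−position): Atbash.
Undoing it on uozhs: u↔f, o↔l, z↔a, h↔s, s↔h.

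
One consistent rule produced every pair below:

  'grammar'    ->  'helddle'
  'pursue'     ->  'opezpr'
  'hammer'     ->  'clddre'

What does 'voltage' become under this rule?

g(6)→h(7) and r(17)→e(4) fit y≡21x+11 (mod 26); the inverse of 21 mod 26 is 5. Treating letters as 0–25, the rule is x ↦ 21x + 11 (mod 26).
Applying it to voltage: v(21)→21·21+11≡10=k; o(14)→21·14+11≡19=t; l(11)→21·11+11≡8=i; t(19)→21·19+11≡20=u; a(0)→21·0+11≡11=l; g(6)→21·6+11≡7=h; e(4)→21·4+11≡17=r (all mod 26).

ktiulhr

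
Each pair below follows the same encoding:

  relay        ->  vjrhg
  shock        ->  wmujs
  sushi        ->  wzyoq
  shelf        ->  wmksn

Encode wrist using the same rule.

awozb

Each letter shifts forward by (position + 4), i.e. 4, 5, 6, … — the shift grows by one for each successive letter.
Applying it to wrist: w+4=a, r+5=w, i+6=o, s+7=z, t+8=b.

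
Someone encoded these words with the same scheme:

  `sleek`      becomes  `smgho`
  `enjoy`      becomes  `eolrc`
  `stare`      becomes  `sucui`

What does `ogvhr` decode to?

Letter i (0-indexed) is shifted by i+0, so successive shifts are 0, 1, 2, ….
Reversing it on ogvhr: o−0=o, g−1=f, v−2=t, h−3=e, r−4=n.

often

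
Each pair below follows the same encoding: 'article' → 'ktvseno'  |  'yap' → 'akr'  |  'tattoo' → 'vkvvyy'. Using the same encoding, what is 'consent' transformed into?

The rule splits by letter class: vowels +10, consonants +2.
For consent: c(cons)+2=e, o(vowel)+10=y, n(cons)+2=p, s(cons)+2=u, e(vowel)+10=o, n(cons)+2=p, t(cons)+2=v.

eypuopv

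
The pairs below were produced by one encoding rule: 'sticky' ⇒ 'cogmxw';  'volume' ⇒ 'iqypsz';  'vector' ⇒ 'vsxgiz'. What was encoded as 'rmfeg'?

cabin

Two steps: reverse the string, then apply a Caesar shift of +4.
Reversing it on rmfeg: shift back: r−4=n, m−4=i, f−4=b, e−4=a, g−4=c → nibac; then reverse → cabin.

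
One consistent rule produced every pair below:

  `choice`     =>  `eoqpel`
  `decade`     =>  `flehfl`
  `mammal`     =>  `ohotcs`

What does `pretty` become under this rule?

rygavf

Shifts by position in choice: pos 0: c→e (+2), pos 1: h→o (+7), pos 2: o→q (+2), pos 3: i→p (+7) — repeating every 2. It's a Vigenère-style cipher with numeric key [2,7]: position i shifts by key[i mod 2].
Applying it to pretty: p+2=r, r+7=y, e+2=g, t+7=a, t+2=v, y+7=f.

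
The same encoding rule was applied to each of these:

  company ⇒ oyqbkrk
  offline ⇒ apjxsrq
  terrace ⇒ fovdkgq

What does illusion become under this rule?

Shifts by position in company: pos 0: c→o (+12), pos 1: o→y (+10), pos 2: m→q (+4), pos 3: p→b (+12), pos 4: a→k (+10), pos 5: n→r (+4) — repeating every 3. It's a Vigenère-style cipher with numeric key [12,10,4]: position i shifts by key[i mod 3].
Applying it to illusion: i+12=u, l+10=v, l+4=p, u+12=g, s+10=c, i+4=m, o+12=a, n+10=x.

uvpgcmax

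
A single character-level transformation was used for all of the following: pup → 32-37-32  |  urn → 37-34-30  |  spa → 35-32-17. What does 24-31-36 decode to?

Each letter is replaced by its alphabet position (a=1..z=26) + 16.
Reversing it on 24-31-36: 24→(24−16)÷1=8=h, 31→(31−16)÷1=15=o, 36→(36−16)÷1=20=t.

hot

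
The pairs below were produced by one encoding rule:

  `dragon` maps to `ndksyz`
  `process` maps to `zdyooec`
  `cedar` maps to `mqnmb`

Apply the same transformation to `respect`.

bqcbood

Shifts by position in dragon: pos 0: d→n (+10), pos 1: r→d (+12), pos 2: a→k (+10), pos 3: g→s (+12) — repeating every 2. The shifts repeat in a cycle of length 2: positions 0,1,… shift by +10, +12, then the pattern repeats.
For respect: r+10=b, e+12=q, s+10=c, p+12=b, e+10=o, c+12=o, t+10=d.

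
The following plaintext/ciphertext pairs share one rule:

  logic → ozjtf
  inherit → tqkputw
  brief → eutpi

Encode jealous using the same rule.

The shift depends on letter class: consonant l→o is +3, but vowel o→z is +11. Vowels shift forward by 11 and consonants shift forward by 3.
For jealous: j(cons)+3=m, e(vowel)+11=p, a(vowel)+11=l, l(cons)+3=o, o(vowel)+11=z, u(vowel)+11=f, s(cons)+3=v.

mplozfv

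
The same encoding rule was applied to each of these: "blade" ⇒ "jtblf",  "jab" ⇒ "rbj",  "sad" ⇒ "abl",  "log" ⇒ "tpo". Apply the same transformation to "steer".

abffz

The shift depends on letter class: consonant b→j is +8, but vowel a→b is +1. Two shifts are in play — +1 for a/e/i/o/u, +8 for every other letter.
Applying it to steer: s(cons)+8=a, t(cons)+8=b, e(vowel)+1=f, e(vowel)+1=f, r(cons)+8=z.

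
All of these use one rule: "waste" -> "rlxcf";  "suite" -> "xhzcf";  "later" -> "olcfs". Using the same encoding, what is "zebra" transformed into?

w(22)→r(17) and a(0)→l(11) fit y≡5x+11 (mod 26); the inverse of 5 mod 26 is 21. Each letter's alphabet position (a=0..z=25) is mapped through 5·x+11 mod 26 — an affine cipher.
On zebra: z(25)→5·25+11≡6=g; e(4)→5·4+11≡5=f; b(1)→5·1+11≡16=q; r(17)→5·17+11≡18=s; a(0)→5·0+11≡11=l (all mod 26).

gfqsl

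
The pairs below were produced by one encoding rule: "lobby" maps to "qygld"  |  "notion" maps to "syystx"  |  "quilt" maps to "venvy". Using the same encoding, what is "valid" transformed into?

A repeating key of period 2 is used — shifts +5, +10 over and over.
For valid: v+5=a, a+10=k, l+5=q, i+10=s, d+5=i.

akqsi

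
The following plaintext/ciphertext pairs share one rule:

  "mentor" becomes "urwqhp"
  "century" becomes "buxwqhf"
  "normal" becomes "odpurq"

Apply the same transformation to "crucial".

odlfxuf

The output letters match the input read backwards, each shifted +3: mentor reversed is rotnem. Two steps: reverse the string, then apply a Caesar shift of +3.
Applying it to crucial: reverse → laicurc; then shift: l+3=o, a+3=d, i+3=l, c+3=f, u+3=x, r+3=u, c+3=f.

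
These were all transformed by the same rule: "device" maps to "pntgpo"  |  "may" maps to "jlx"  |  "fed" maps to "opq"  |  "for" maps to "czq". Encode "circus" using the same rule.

dfnctn

The output letters match the input read backwards, each shifted +11: device reversed is ecived. The word is reversed, then every letter is shifted forward by 11.
For circus: reverse → sucric; then shift: s+11=d, u+11=f, c+11=n, r+11=c, i+11=t, c+11=n.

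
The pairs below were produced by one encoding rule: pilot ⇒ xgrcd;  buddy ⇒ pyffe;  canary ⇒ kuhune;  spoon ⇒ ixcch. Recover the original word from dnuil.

trash

p(15)→x(23) and i(8)→g(6) fit y≡21x+20 (mod 26); the inverse of 21 mod 26 is 5. Treating letters as 0–25, the rule is x ↦ 21x + 20 (mod 26).
Reversing it on dnuil: d(3)→5·(3−20)≡19=t; n(13)→5·(13−20)≡17=r; u(20)→5·(20−20)≡0=a; i(8)→5·(8−20)≡18=s; l(11)→5·(11−20)≡7=h (all mod 26).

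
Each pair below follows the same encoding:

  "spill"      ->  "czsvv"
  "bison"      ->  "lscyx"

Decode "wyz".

Compare letters: s→c is +10, p→z is +10, i→s is +10 — a constant shift. It's a constant shift of +10 (ROT10).
Decoding wyz: w−10=m, y−10=o, z−10=p.

mop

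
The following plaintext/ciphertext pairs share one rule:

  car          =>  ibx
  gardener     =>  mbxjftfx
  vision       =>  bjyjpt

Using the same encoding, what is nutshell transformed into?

tvzynfrr

The shift depends on letter class: consonant c→i is +6, but vowel a→b is +1. Vowels shift forward by 1 and consonants shift forward by 6.
Applying it to nutshell: n(cons)+6=t, u(vowel)+1=v, t(cons)+6=z, s(cons)+6=y, h(cons)+6=n, e(vowel)+1=f, l(cons)+6=r, l(cons)+6=r.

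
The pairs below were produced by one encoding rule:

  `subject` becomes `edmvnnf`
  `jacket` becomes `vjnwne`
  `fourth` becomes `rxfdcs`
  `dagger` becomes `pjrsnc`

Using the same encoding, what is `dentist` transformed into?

The shifts repeat in a cycle of length 3: positions 0,1,… shift by +12, +9, +11, then the pattern repeats.
Applying it to dentist: d+12=p, e+9=n, n+11=y, t+12=f, i+9=r, s+11=d, t+12=f.

pnyfrdf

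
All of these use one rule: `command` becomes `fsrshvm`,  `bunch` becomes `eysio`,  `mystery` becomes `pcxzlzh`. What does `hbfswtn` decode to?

example

In command: c→f is +3, o→s is +4, m→r is +5, m→s is +6 — the shift increases by 1 each position. Letter i (0-indexed) is shifted by i+3, so successive shifts are 3, 4, 5, ….
Reversing it on hbfswtn: h−3=e, b−4=x, f−5=a, s−6=m, w−7=p, t−8=l, n−9=e.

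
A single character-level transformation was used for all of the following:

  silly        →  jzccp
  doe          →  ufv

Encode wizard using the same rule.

This is a Caesar cipher with shift 17.
For wizard: w+17=n, i+17=z, z+17=q, a+17=r, r+17=i, d+17=u.

nzqriu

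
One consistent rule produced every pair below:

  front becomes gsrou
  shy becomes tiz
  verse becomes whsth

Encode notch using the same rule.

orudi

The shift depends on letter class: consonant f→g is +1, but vowel o→r is +3. Vowels shift forward by 3 and consonants shift forward by 1.
For notch: n(cons)+1=o, o(vowel)+3=r, t(cons)+1=u, c(cons)+1=d, h(cons)+1=i.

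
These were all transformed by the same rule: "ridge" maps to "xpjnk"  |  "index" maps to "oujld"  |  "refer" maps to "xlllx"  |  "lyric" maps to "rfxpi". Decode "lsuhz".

Shifts by position in ridge: pos 0: r→x (+6), pos 1: i→p (+7), pos 2: d→j (+6), pos 3: g→n (+7) — repeating every 2. A repeating key of period 2 is used — shifts +6, +7 over and over.
Undoing it on lsuhz: l−6=f, s−7=l, u−6=o, h−7=a, z−6=t.

float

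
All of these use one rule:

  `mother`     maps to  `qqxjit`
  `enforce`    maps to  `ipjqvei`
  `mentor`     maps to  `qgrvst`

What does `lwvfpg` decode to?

Shifts by position in mother: pos 0: m→q (+4), pos 1: o→q (+2), pos 2: t→x (+4), pos 3: h→j (+2) — repeating every 2. A repeating key of period 2 is used — shifts +4, +2 over and over.
Decoding lwvfpg: l−4=h, w−2=u, v−4=r, f−2=d, p−4=l, g−2=e.

hurdle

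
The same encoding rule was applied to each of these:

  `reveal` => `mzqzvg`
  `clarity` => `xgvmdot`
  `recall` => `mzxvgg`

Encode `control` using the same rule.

xjiomjg

Compare letters: r→m is +21, e→z is +21, v→q is +21 — a constant shift. Each letter is shifted forward by 21 in the alphabet (a Caesar shift of +21).
Applying it to control: c+21=x, o+21=j, n+21=i, t+21=o, r+21=m, o+21=j, l+21=g.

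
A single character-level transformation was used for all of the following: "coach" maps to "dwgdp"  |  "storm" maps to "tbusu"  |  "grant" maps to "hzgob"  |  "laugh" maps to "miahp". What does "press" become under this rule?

qzkta

Shifts by position in coach: pos 0: c→d (+1), pos 1: o→w (+8), pos 2: a→g (+6), pos 3: c→d (+1), pos 4: h→p (+8) — repeating every 3. A repeating key of period 3 is used — shifts +1, +8, +6 over and over.
Applying it to press: p+1=q, r+8=z, e+6=k, s+1=t, s+8=a.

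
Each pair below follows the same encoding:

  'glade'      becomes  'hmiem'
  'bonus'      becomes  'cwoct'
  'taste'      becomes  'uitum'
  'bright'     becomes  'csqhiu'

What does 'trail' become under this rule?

usiqm

The shift depends on letter class: consonant g→h is +1, but vowel a→i is +8. The rule splits by letter class: vowels +8, consonants +1.
On trail: t(cons)+1=u, r(cons)+1=s, a(vowel)+8=i, i(vowel)+8=q, l(cons)+1=m.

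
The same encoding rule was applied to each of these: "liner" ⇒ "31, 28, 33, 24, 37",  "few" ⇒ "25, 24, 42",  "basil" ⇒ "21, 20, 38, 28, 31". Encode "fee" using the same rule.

25, 24, 24

The number is (letter's place in the alphabet, a=1) + 19.
Applying it to fee: f=6→25, e=5→24, e=5→24.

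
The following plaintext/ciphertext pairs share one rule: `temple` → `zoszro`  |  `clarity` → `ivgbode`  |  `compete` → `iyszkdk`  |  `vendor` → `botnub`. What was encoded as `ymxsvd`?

script

It's a Vigenère-style cipher with numeric key [6,10]: position i shifts by key[i mod 2].
Reversing it on ymxsvd: y−6=s, m−10=c, x−6=r, s−10=i, v−6=p, d−10=t.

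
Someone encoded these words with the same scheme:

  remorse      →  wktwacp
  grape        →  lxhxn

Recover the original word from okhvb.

In remorse: r→w is +5, e→k is +6, m→t is +7, o→w is +8 — the shift increases by 1 each position. The shift increases by 1 at each position, starting from +5: 5, 6, 7, ….
Undoing it on okhvb: o−5=j, k−6=e, h−7=a, v−8=n, b−9=s.

jeans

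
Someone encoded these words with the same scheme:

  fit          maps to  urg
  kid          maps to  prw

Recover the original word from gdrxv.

Each pair mirrors across the alphabet (f↔u, i↔r, t↔g): positions sum to 25. Letters are reflected about the middle of the alphabet (position → 25−position): Atbash.
Decoding gdrxv: g↔t, d↔w, r↔i, x↔c, v↔e.

twice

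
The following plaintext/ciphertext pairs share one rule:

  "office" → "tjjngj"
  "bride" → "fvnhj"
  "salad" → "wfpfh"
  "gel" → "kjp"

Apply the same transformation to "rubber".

vzffjv

The shift depends on letter class: consonant f→j is +4, but vowel o→t is +5. Two shifts are in play — +5 for a/e/i/o/u, +4 for every other letter.
On rubber: r(cons)+4=v, u(vowel)+5=z, b(cons)+4=f, b(cons)+4=f, e(vowel)+5=j, r(cons)+4=v.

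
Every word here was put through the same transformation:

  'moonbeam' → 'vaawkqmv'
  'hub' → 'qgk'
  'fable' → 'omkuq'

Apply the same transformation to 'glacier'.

The shift depends on letter class: consonant m→v is +9, but vowel o→a is +12. Vowels shift forward by 12 and consonants shift forward by 9.
On glacier: g(cons)+9=p, l(cons)+9=u, a(vowel)+12=m, c(cons)+9=l, i(vowel)+12=u, e(vowel)+12=q, r(cons)+9=a.

pumluqa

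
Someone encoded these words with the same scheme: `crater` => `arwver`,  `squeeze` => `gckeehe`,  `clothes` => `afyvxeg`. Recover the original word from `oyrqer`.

c(2)→a(0) and r(17)→r(17) fit y≡15x+22 (mod 26); the inverse of 15 mod 26 is 7. Each letter's alphabet position (a=0..z=25) is mapped through 15·x+22 mod 26 — an affine cipher.
Decoding oyrqer: o(14)→7·(14−22)≡22=w; y(24)→7·(24−22)≡14=o; r(17)→7·(17−22)≡17=r; q(16)→7·(16−22)≡10=k; e(4)→7·(4−22)≡4=e; r(17)→7·(17−22)≡17=r (all mod 26).

worker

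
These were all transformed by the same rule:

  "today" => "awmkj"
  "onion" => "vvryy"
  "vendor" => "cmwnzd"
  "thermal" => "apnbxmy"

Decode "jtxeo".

In today: t→a is +7, o→w is +8, d→m is +9, a→k is +10 — the shift increases by 1 each position. The shift increases by 1 at each position, starting from +7: 7, 8, 9, ….
Decoding jtxeo: j−7=c, t−8=l, x−9=o, e−10=u, o−11=d.

cloud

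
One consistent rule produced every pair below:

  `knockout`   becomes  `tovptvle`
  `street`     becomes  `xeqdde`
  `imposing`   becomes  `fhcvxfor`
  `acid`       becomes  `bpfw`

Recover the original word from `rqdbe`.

Treating letters as 0–25, the rule is x ↦ 7x + 1 (mod 26).
Undoing it on rqdbe: r(17)→15·(17−1)≡6=g; q(16)→15·(16−1)≡17=r; d(3)→15·(3−1)≡4=e; b(1)→15·(1−1)≡0=a; e(4)→15·(4−1)≡19=t (all mod 26).

great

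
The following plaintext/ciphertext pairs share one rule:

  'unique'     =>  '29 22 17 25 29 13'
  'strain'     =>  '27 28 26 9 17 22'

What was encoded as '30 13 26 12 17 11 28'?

u is letter #21 and maps to 29: an offset of 8. The number is (letter's place in the alphabet, a=1) + 8.
Reversing it on 30 13 26 12 17 11 28: 30→(30−8)÷1=22=v, 13→(13−8)÷1=5=e, 26→(26−8)÷1=18=r, 12→(12−8)÷1=4=d, 17→(17−8)÷1=9=i, 11→(11−8)÷1=3=c, 28→(28−8)÷1=20=t.

verdict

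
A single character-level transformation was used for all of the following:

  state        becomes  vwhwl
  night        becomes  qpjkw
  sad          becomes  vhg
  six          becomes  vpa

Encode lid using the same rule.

opg

The shift depends on letter class: consonant s→v is +3, but vowel a→h is +7. Two shifts are in play — +7 for a/e/i/o/u, +3 for every other letter.
On lid: l(cons)+3=o, i(vowel)+7=p, d(cons)+3=g.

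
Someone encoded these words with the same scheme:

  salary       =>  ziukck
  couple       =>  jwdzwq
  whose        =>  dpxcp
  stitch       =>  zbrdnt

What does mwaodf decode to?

forest

In salary: s→z is +7, a→i is +8, l→u is +9, a→k is +10 — the shift increases by 1 each position. Each letter shifts forward by (position + 7), i.e. 7, 8, 9, … — the shift grows by one for each successive letter.
Undoing it on mwaodf: m−7=f, w−8=o, a−9=r, o−10=e, d−11=s, f−12=t.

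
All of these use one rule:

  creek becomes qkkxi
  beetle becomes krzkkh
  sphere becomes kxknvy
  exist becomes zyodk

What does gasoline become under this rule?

ktoruygm

The output letters match the input read backwards, each shifted +6: creek reversed is keerc. Two steps: reverse the string, then apply a Caesar shift of +6.
For gasoline: reverse → enilosag; then shift: e+6=k, n+6=t, i+6=o, l+6=r, o+6=u, s+6=y, a+6=g, g+6=m.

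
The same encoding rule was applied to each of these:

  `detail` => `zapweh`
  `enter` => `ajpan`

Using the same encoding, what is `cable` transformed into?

Compare letters: d→z is +22, e→a is +22, t→p is +22 — a constant shift. It's a constant shift of +22 (ROT22).
Applying it to cable: c+22=y, a+22=w, b+22=x, l+22=h, e+22=a.

ywxha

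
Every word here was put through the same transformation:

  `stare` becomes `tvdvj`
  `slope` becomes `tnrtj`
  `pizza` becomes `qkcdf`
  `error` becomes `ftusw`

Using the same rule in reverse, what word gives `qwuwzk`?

In stare: s→t is +1, t→v is +2, a→d is +3, r→v is +4 — the shift increases by 1 each position. Each letter shifts forward by (position + 1), i.e. 1, 2, 3, … — the shift grows by one for each successive letter.
Undoing it on qwuwzk: q−1=p, w−2=u, u−3=r, w−4=s, z−5=u, k−6=e.

pursue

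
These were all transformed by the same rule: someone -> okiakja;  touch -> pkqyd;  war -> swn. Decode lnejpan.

This is a Caesar cipher with shift 22.
Undoing it on lnejpan: l−22=p, n−22=r, e−22=i, j−22=n, p−22=t, a−22=e, n−22=r.

printer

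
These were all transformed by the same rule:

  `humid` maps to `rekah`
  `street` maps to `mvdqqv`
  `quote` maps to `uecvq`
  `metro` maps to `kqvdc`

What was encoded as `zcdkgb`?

formal

h(7)→r(17) and u(20)→e(4) fit y≡9x+6 (mod 26); the inverse of 9 mod 26 is 3. This is an affine cipher: with a=0,…,z=25, each position x becomes (9x+6) mod 26.
Undoing it on zcdkgb: z(25)→3·(25−6)≡5=f; c(2)→3·(2−6)≡14=o; d(3)→3·(3−6)≡17=r; k(10)→3·(10−6)≡12=m; g(6)→3·(6−6)≡0=a; b(1)→3·(1−6)≡11=l (all mod 26).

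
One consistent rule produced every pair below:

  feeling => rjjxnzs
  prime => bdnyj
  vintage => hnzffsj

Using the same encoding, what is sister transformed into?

The shift depends on letter class: consonant f→r is +12, but vowel e→j is +5. Vowels shift forward by 5 and consonants shift forward by 12.
On sister: s(cons)+12=e, i(vowel)+5=n, s(cons)+12=e, t(cons)+12=f, e(vowel)+5=j, r(cons)+12=d.

enefjd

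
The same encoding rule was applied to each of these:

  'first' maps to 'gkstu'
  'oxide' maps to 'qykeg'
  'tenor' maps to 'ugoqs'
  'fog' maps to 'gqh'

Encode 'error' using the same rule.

gssqs

The shift depends on letter class: consonant f→g is +1, but vowel i→k is +2. The rule splits by letter class: vowels +2, consonants +1.
Applying it to error: e(vowel)+2=g, r(cons)+1=s, r(cons)+1=s, o(vowel)+2=q, r(cons)+1=s.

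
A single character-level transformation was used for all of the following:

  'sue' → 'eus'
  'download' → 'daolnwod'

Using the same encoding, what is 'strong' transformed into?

It's just the letters in reverse order.
Applying it to strong: reverse → gnorts.

gnorts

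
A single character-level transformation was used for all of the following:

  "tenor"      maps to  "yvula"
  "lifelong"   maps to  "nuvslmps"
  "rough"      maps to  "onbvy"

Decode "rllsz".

sleek

The output letters match the input read backwards, each shifted +7: tenor reversed is ronet. Two steps: reverse the string, then apply a Caesar shift of +7.
Decoding rllsz: shift back: r−7=k, l−7=e, l−7=e, s−7=l, z−7=s → keels; then reverse → sleek.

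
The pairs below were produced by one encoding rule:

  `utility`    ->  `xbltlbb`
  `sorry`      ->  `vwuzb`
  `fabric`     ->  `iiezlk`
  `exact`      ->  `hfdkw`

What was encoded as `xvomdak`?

unleash

A repeating key of period 2 is used — shifts +3, +8 over and over.
Reversing it on xvomdak: x−3=u, v−8=n, o−3=l, m−8=e, d−3=a, a−8=s, k−3=h.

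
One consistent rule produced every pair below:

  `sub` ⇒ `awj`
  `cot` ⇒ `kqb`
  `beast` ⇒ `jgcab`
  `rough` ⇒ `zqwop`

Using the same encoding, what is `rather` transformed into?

zcbpgz

The shift depends on letter class: consonant s→a is +8, but vowel u→w is +2. The rule splits by letter class: vowels +2, consonants +8.
Applying it to rather: r(cons)+8=z, a(vowel)+2=c, t(cons)+8=b, h(cons)+8=p, e(vowel)+2=g, r(cons)+8=z.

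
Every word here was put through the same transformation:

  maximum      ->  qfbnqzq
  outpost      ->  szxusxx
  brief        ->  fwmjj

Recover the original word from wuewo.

spark

Shifts by position in maximum: pos 0: m→q (+4), pos 1: a→f (+5), pos 2: x→b (+4), pos 3: i→n (+5) — repeating every 2. A repeating key of period 2 is used — shifts +4, +5 over and over.
Undoing it on wuewo: w−4=s, u−5=p, e−4=a, w−5=r, o−4=k.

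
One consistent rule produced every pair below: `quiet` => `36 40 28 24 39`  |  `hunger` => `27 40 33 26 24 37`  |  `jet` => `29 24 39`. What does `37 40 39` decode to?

rut

q is letter #17 and maps to 36: an offset of 19. Letters become their 1-based position plus 19 (so a→20, b→21, …).
Reversing it on 37 40 39: 37→(37−19)÷1=18=r, 40→(40−19)÷1=21=u, 39→(39−19)÷1=20=t.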